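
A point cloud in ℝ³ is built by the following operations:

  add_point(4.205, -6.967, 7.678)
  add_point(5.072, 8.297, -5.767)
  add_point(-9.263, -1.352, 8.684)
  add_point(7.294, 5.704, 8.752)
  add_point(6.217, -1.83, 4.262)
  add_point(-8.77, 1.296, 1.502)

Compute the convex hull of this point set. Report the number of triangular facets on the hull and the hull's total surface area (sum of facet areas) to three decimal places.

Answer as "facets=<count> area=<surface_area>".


facets=8 area=580.756

6 of the 6 inputs are extreme points: [0, 1, 2, 3, 4, 5].

Per-facet area ½‖(b−a)×(c−a)‖:
  f1: (p0, p3, p2) → 94.4683
  f2: (p4, p0, p3) → 25.6702
  f3: (p4, p1, p3) → 61.3627
  f4: (p4, p1, p0) → 19.7245
  f5: (p5, p3, p2) → 67.7565
  f6: (p5, p1, p3) → 119.0014
  f7: (p5, p0, p2) → 56.0929
  f8: (p5, p1, p0) → 136.6797
Σ area = 580.756

Check V−E+F: 6 − 12 + 8 = 2.


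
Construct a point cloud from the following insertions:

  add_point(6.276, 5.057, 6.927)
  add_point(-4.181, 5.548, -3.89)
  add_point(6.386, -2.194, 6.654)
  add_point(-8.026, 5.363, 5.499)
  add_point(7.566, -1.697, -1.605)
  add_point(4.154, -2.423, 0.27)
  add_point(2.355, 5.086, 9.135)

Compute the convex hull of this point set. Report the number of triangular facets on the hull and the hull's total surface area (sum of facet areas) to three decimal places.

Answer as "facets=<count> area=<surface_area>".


Hull vertices (7/7): indices [0, 1, 2, 3, 4, 5, 6].

Triangle areas on the boundary:
  f1: (p1, p6, p3) → 55.7521
  f2: (p2, p6, p3) → 44.4818
  f3: (p0, p1, p4) → 73.3329
  f4: (p0, p1, p6) → 32.7687
  f5: (p0, p2, p4) → 30.3195
  f6: (p0, p2, p6) → 16.3165
  f7: (p5, p2, p3) → 51.8585
  f8: (p5, p2, p4) → 13.2349
  f9: (p5, p1, p3) → 62.0607
  f10: (p5, p1, p4) → 23.1139
Σ area = 403.240

Euler: V−E+F = 7−15+10 = 2.

facets=10 area=403.240


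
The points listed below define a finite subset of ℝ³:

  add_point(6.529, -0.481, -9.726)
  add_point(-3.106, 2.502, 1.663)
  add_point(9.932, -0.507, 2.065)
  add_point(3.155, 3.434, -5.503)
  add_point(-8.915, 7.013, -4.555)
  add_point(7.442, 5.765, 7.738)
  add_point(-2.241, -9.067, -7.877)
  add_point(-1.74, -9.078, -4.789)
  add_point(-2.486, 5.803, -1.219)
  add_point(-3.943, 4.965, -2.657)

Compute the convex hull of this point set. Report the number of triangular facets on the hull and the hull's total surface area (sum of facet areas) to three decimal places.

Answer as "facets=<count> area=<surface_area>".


facets=12 area=679.676

Points on the hull: [0, 1, 2, 3, 4, 5, 6, 7] (8 of 10).

Triangle areas on the boundary:
  f1: (p5, p7, p2) → 63.0615
  f2: (p5, p0, p2) → 45.5850
  f3: (p6, p7, p4) → 27.5186
  f4: (p6, p0, p4) → 103.6922
  f5: (p6, p7, p2) → 21.1390
  f6: (p6, p0, p2) → 76.0597
  f7: (p1, p7, p4) → 63.3850
  f8: (p1, p5, p4) → 43.6457
  f9: (p1, p5, p7) → 77.9236
  f10: (p3, p0, p4) → 30.2068
  f11: (p3, p5, p4) → 87.7343
  f12: (p3, p5, p0) → 39.7250
Σ area = 679.676

Euler characteristic 8−18+12 = 2 ✓


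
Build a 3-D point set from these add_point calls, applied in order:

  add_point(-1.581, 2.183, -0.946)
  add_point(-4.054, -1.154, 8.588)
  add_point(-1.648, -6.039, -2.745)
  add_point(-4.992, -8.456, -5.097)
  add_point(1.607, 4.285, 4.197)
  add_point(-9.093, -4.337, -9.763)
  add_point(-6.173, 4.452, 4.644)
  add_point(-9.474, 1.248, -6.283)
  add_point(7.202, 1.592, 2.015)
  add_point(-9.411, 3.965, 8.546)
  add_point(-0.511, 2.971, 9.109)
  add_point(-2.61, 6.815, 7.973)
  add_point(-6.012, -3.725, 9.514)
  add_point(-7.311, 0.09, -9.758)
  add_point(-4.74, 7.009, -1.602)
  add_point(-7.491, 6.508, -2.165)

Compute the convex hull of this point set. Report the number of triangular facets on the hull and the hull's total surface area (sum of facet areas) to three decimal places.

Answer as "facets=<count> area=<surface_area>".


facets=20 area=762.388

Points on the hull: [2, 3, 5, 7, 8, 9, 10, 11, 12, 13, 14, 15] (12 of 16).

Facet areas (half cross-product norm):
  f1: (p13, p3, p8) → 85.8301
  f2: (p2, p3, p8) → 4.5426
  f3: (p2, p12, p8) → 81.2613
  f4: (p2, p12, p3) → 29.7776
  f5: (p10, p12, p8) → 42.1516
  f6: (p10, p11, p8) → 22.9496
  f7: (p10, p9, p12) → 32.7466
  f8: (p10, p9, p11) → 16.6795
  f9: (p5, p13, p7) → 10.1296
  f10: (p5, p13, p3) → 16.9288
  f11: (p5, p12, p3) → 52.8695
  f12: (p5, p9, p7) → 36.8061
  f13: (p5, p9, p12) → 81.7414
  f14: (p14, p11, p8) → 59.3194
  f15: (p14, p13, p8) → 73.9490
  f16: (p15, p13, p7) → 12.4405
  f17: (p15, p14, p13) → 13.7434
  f18: (p15, p9, p7) → 36.5340
  f19: (p15, p9, p11) → 39.1542
  f20: (p15, p14, p11) → 12.8329
Σ area = 762.388

Euler: V−E+F = 12−30+20 = 2.


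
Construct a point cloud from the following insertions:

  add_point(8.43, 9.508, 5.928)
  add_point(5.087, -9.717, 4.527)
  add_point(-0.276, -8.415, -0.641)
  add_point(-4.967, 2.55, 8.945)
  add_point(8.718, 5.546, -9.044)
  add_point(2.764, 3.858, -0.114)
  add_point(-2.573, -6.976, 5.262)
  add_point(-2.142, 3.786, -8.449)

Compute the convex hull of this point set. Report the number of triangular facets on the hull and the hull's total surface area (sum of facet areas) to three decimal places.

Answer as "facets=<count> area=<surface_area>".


Hull vertices (7/8): indices [0, 1, 2, 3, 4, 6, 7].

Area of each hull facet:
  f1: (p0, p1, p3) → 122.7982
  f2: (p0, p1, p4) → 143.6870
  f3: (p7, p0, p3) → 126.6597
  f4: (p7, p0, p4) → 85.2953
  f5: (p6, p1, p3) → 35.7743
  f6: (p6, p7, p3) → 87.8239
  f7: (p2, p1, p4) → 70.0428
  f8: (p2, p7, p4) → 80.4050
  f9: (p2, p6, p1) → 23.1613
  f10: (p2, p6, p7) → 45.8590
Σ area = 821.506

Check V−E+F: 7 − 15 + 10 = 2.

facets=10 area=821.506


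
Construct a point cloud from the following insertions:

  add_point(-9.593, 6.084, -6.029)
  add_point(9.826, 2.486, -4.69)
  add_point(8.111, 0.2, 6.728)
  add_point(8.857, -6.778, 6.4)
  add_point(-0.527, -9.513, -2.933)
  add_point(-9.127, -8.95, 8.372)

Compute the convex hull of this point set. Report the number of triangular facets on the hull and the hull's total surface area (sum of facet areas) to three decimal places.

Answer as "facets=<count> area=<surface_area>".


6 of the 6 inputs are extreme points: [0, 1, 2, 3, 4, 5].

Per-facet area ½‖(b−a)×(c−a)‖:
  f1: (p4, p1, p0) → 137.3290
  f2: (p4, p5, p0) → 127.5027
  f3: (p2, p1, p0) → 116.3918
  f4: (p2, p5, p0) → 188.9820
  f5: (p3, p4, p5) → 95.1507
  f6: (p3, p2, p5) → 64.0053
  f7: (p3, p4, p1) → 91.5675
  f8: (p3, p2, p1) → 40.9828
Σ area = 861.912

Euler: V−E+F = 6−12+8 = 2.

facets=8 area=861.912


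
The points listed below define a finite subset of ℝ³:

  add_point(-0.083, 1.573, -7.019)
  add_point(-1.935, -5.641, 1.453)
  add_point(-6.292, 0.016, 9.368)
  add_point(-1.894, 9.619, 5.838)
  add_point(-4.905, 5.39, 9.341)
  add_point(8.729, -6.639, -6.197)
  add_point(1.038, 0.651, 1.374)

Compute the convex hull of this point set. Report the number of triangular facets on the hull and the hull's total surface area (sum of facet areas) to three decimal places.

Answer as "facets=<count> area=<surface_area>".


Points on the hull: [0, 1, 2, 3, 4, 5] (6 of 7).

Triangle areas on the boundary:
  f1: (p0, p3, p5) → 85.0038
  f2: (p1, p5, p2) → 41.8141
  f3: (p1, p0, p2) → 57.6233
  f4: (p1, p0, p5) → 63.3628
  f5: (p4, p5, p2) → 62.3841
  f6: (p4, p3, p5) → 71.4932
  f7: (p4, p0, p2) → 48.0384
  f8: (p4, p0, p3) → 47.1172
Σ area = 476.837

Euler characteristic 6−12+8 = 2 ✓

facets=8 area=476.837


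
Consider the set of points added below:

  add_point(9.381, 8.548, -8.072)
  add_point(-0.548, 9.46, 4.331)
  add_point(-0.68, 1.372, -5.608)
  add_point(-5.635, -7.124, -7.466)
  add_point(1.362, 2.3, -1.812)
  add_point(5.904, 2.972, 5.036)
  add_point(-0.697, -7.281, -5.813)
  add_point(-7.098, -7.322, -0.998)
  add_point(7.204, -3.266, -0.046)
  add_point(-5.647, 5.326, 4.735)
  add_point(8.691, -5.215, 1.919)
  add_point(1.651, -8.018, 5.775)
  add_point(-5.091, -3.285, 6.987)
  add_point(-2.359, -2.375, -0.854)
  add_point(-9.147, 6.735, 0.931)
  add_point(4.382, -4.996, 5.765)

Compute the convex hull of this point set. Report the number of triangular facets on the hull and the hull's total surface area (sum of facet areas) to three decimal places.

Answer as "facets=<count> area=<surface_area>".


Points on the hull: [0, 1, 3, 5, 6, 7, 9, 10, 11, 12, 14, 15] (12 of 16).

Area of each hull facet:
  f1: (p1, p0, p14) → 73.9523
  f2: (p3, p0, p14) → 161.4091
  f3: (p5, p1, p0) → 66.2929
  f4: (p5, p12, p1) → 56.9207
  f5: (p9, p1, p14) → 16.8202
  f6: (p9, p12, p14) → 21.0365
  f7: (p9, p12, p1) → 24.0107
  f8: (p7, p3, p11) → 33.3147
  f9: (p7, p12, p11) → 37.4050
  f10: (p7, p3, p14) → 47.1295
  f11: (p7, p12, p14) → 56.2403
  f12: (p6, p3, p11) → 26.7219
  f13: (p6, p3, p0) → 44.1565
  f14: (p10, p6, p11) → 48.0402
  f15: (p10, p5, p0) → 67.3531
  f16: (p10, p6, p0) → 102.8329
  f17: (p15, p10, p11) → 10.3689
  f18: (p15, p10, p5) → 23.2277
  f19: (p15, p12, p11) → 16.8314
  f20: (p15, p5, p12) → 39.5075
Σ area = 973.572

Euler characteristic 12−30+20 = 2 ✓

facets=20 area=973.572


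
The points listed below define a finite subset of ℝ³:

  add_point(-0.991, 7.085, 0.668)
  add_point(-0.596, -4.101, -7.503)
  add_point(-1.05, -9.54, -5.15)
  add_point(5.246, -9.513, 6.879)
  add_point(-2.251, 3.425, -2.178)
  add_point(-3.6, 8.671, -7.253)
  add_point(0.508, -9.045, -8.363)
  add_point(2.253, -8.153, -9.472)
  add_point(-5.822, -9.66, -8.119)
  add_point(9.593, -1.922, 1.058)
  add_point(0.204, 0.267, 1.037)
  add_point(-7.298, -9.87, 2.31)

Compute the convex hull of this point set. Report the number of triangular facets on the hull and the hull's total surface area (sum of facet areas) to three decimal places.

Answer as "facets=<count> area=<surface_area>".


facets=14 area=823.373

Points on the hull: [0, 2, 3, 5, 6, 7, 8, 9, 11] (9 of 12).

Triangle areas on the boundary:
  f1: (p7, p5, p9) → 120.7630
  f2: (p0, p5, p11) → 76.2035
  f3: (p0, p5, p9) → 54.5575
  f4: (p8, p5, p11) → 97.3678
  f5: (p8, p7, p5) → 73.6753
  f6: (p3, p0, p11) → 114.9083
  f7: (p3, p0, p9) → 71.9968
  f8: (p3, p8, p11) → 68.8305
  f9: (p3, p8, p2) → 19.3693
  f10: (p3, p7, p9) → 74.4234
  f11: (p6, p8, p7) → 4.0191
  f12: (p6, p8, p2) → 10.0809
  f13: (p6, p3, p7) → 17.3995
  f14: (p6, p3, p2) → 19.7777
Σ area = 823.373

Euler characteristic 9−21+14 = 2 ✓


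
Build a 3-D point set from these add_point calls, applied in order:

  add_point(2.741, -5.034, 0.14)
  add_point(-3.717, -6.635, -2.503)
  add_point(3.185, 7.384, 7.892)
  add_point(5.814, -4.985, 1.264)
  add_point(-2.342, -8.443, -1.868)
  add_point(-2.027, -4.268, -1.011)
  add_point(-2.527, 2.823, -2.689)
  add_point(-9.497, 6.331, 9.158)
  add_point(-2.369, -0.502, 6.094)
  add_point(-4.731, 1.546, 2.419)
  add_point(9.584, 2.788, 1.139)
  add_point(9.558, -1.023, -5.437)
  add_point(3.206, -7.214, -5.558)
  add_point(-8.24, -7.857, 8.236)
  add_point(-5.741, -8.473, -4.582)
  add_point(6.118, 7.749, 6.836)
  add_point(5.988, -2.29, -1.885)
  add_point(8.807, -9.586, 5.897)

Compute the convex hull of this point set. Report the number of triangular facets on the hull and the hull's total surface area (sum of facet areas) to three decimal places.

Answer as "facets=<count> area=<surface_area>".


Points on the hull: [2, 6, 7, 10, 11, 12, 13, 14, 15, 17] (10 of 18).

Facet areas (half cross-product norm):
  f1: (p15, p17, p10) → 52.8798
  f2: (p6, p15, p7) → 91.2400
  f3: (p2, p15, p7) → 4.9112
  f4: (p2, p15, p17) → 27.5391
  f5: (p2, p13, p7) → 91.2609
  f6: (p2, p13, p17) → 141.3387
  f7: (p11, p17, p10) → 49.8383
  f8: (p11, p12, p17) → 56.4372
  f9: (p11, p15, p10) → 14.3461
  f10: (p11, p6, p15) → 84.2989
  f11: (p14, p13, p7) → 92.5485
  f12: (p14, p6, p7) → 82.0146
  f13: (p14, p13, p17) → 106.8799
  f14: (p14, p12, p17) → 56.1252
  f15: (p14, p11, p12) → 24.1742
  f16: (p14, p11, p6) → 77.0280
Σ area = 1052.861

Check V−E+F: 10 − 24 + 16 = 2.

facets=16 area=1052.861


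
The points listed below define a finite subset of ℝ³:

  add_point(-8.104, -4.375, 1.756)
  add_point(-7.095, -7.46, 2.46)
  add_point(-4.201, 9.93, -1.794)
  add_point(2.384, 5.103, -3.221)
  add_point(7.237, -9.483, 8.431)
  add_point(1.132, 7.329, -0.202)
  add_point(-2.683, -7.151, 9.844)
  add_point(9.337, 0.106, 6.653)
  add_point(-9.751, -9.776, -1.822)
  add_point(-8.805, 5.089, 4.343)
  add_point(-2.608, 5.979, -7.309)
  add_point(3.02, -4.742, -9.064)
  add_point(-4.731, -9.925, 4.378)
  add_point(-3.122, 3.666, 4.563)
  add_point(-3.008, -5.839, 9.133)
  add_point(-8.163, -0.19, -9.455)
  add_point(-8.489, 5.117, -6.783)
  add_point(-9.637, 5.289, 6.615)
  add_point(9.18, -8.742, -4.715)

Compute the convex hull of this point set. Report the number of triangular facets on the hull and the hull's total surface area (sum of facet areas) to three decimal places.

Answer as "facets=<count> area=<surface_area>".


facets=24 area=1265.339

14 of the 19 inputs are extreme points: [2, 3, 4, 5, 6, 7, 8, 10, 11, 12, 15, 16, 17, 18].

Triangle areas on the boundary:
  f1: (p17, p6, p8) → 97.8095
  f2: (p17, p6, p7) → 104.8611
  f3: (p15, p11, p8) → 73.2248
  f4: (p4, p6, p7) → 51.3137
  f5: (p5, p3, p7) → 25.3541
  f6: (p5, p3, p2) → 11.5267
  f7: (p5, p17, p7) → 82.1794
  f8: (p5, p17, p2) → 33.8539
  f9: (p18, p3, p7) → 87.5673
  f10: (p18, p3, p11) → 48.1114
  f11: (p18, p4, p7) → 64.0992
  f12: (p18, p11, p8) → 64.8455
  f13: (p10, p15, p11) → 48.7658
  f14: (p10, p3, p11) → 36.8378
  f15: (p10, p3, p2) → 21.9950
  f16: (p12, p6, p8) → 13.6410
  f17: (p12, p4, p6) → 33.1026
  f18: (p12, p18, p8) → 66.1367
  f19: (p12, p18, p4) → 82.8175
  f20: (p16, p10, p2) → 20.3136
  f21: (p16, p10, p15) → 17.7429
  f22: (p16, p17, p2) → 44.9417
  f23: (p16, p17, p8) → 100.7243
  f24: (p16, p15, p8) → 33.5733
Σ area = 1265.339

Check V−E+F: 14 − 36 + 24 = 2.


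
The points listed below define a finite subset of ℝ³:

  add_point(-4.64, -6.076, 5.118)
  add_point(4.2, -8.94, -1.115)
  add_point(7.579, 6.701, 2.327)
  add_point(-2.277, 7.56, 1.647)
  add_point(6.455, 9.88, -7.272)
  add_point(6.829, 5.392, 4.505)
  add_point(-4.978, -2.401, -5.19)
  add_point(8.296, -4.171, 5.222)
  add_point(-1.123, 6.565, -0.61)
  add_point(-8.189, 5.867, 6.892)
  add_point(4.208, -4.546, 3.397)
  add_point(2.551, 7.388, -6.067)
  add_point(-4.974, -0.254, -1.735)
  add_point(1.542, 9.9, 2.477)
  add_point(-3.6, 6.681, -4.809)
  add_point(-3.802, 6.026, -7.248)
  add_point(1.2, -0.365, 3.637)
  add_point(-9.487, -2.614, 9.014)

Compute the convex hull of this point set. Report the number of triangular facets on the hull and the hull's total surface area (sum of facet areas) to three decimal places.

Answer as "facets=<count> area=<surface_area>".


Points on the hull: [0, 1, 2, 4, 5, 6, 7, 9, 13, 14, 15, 17] (12 of 18).

Per-facet area ½‖(b−a)×(c−a)‖:
  f1: (p1, p4, p7) → 83.7413
  f2: (p6, p1, p4) → 100.9833
  f3: (p0, p7, p17) → 37.2790
  f4: (p0, p1, p7) → 49.2147
  f5: (p0, p6, p17) → 36.7661
  f6: (p0, p6, p1) → 55.7537
  f7: (p2, p4, p7) → 47.8719
  f8: (p2, p13, p4) → 33.8871
  f9: (p15, p6, p4) → 42.4627
  f10: (p15, p6, p17) → 62.6550
  f11: (p15, p9, p17) → 62.7517
  f12: (p5, p9, p13) → 39.5055
  f13: (p5, p2, p13) → 9.0469
  f14: (p5, p2, p7) → 11.0929
  f15: (p5, p7, p17) → 86.4305
  f16: (p5, p9, p17) → 66.4442
  f17: (p14, p9, p13) → 51.8990
  f18: (p14, p15, p9) → 8.4403
  f19: (p14, p13, p4) → 46.4012
  f20: (p14, p15, p4) → 13.6932
Σ area = 946.320

Euler: V−E+F = 12−30+20 = 2.

facets=20 area=946.320


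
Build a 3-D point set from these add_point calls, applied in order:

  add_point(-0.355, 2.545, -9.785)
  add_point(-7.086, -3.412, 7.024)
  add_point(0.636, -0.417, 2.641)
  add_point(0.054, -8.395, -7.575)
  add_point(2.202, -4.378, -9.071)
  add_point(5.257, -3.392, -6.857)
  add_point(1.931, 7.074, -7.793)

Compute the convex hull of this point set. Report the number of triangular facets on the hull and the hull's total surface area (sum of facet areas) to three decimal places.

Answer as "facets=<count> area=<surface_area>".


facets=10 area=409.202

Extreme-point indices: [0, 1, 2, 3, 4, 5, 6] — 7 of 7 on the boundary.

Facet areas (half cross-product norm):
  f1: (p2, p6, p1) → 46.1635
  f2: (p2, p6, p5) → 57.4732
  f3: (p2, p3, p1) → 60.2382
  f4: (p2, p3, p5) → 39.7820
  f5: (p0, p6, p1) → 51.7547
  f6: (p0, p3, p1) → 94.0843
  f7: (p4, p3, p5) → 8.6254
  f8: (p4, p0, p3) → 13.3877
  f9: (p4, p6, p5) → 21.4687
  f10: (p4, p0, p6) → 16.2245
Σ area = 409.202

Euler characteristic 7−15+10 = 2 ✓


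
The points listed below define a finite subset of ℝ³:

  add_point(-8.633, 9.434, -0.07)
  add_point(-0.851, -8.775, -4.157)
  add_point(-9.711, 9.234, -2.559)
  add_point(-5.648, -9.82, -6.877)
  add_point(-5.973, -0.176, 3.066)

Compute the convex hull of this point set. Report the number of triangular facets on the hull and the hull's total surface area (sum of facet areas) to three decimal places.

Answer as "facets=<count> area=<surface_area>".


facets=6 area=262.309

Hull vertices (5/5): indices [0, 1, 2, 3, 4].

Per-facet area ½‖(b−a)×(c−a)‖:
  f1: (p3, p1, p2) → 55.6691
  f2: (p4, p3, p2) → 78.1939
  f3: (p4, p3, p1) → 34.5787
  f4: (p0, p1, p2) → 27.3622
  f5: (p0, p4, p2) → 13.5246
  f6: (p0, p4, p1) → 52.9803
Σ area = 262.309

Euler: V−E+F = 5−9+6 = 2.


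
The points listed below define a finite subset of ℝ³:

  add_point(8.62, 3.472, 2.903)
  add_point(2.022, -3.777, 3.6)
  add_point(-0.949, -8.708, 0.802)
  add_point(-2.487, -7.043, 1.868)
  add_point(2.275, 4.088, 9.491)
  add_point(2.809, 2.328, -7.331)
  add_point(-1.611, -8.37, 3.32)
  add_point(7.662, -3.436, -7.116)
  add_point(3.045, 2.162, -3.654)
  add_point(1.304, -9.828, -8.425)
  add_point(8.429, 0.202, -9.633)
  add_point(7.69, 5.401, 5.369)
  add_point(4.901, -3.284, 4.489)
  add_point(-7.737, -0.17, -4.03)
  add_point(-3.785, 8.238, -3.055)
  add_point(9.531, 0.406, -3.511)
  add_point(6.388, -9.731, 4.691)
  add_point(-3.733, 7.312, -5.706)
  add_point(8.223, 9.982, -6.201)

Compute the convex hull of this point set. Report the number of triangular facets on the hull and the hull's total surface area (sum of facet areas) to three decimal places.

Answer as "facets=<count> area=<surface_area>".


facets=24 area=1025.048

14 of the 19 inputs are extreme points: [0, 2, 4, 6, 7, 9, 10, 11, 13, 14, 15, 16, 17, 18].

Per-facet area ½‖(b−a)×(c−a)‖:
  f1: (p6, p9, p13) → 71.4099
  f2: (p6, p4, p13) → 89.4439
  f3: (p16, p6, p4) → 58.3109
  f4: (p10, p18, p15) → 30.1825
  f5: (p14, p4, p13) → 67.8994
  f6: (p14, p18, p4) → 90.1806
  f7: (p11, p18, p4) → 32.5941
  f8: (p11, p16, p4) → 51.2859
  f9: (p2, p6, p9) → 0.2641
  f10: (p2, p16, p9) → 38.9598
  f11: (p2, p16, p6) → 10.7407
  f12: (p7, p16, p15) → 36.7069
  f13: (p7, p10, p15) → 12.1429
  f14: (p7, p16, p9) → 58.9752
  f15: (p7, p10, p9) → 16.2500
  f16: (p17, p14, p13) → 12.0934
  f17: (p17, p14, p18) → 17.2150
  f18: (p17, p9, p13) → 58.5594
  f19: (p17, p10, p9) → 89.8390
  f20: (p17, p10, p18) → 62.5958
  f21: (p0, p16, p15) → 46.4946
  f22: (p0, p11, p16) → 19.9145
  f23: (p0, p18, p15) → 35.3318
  f24: (p0, p11, p18) → 17.6577
Σ area = 1025.048

Euler: V−E+F = 14−36+24 = 2.


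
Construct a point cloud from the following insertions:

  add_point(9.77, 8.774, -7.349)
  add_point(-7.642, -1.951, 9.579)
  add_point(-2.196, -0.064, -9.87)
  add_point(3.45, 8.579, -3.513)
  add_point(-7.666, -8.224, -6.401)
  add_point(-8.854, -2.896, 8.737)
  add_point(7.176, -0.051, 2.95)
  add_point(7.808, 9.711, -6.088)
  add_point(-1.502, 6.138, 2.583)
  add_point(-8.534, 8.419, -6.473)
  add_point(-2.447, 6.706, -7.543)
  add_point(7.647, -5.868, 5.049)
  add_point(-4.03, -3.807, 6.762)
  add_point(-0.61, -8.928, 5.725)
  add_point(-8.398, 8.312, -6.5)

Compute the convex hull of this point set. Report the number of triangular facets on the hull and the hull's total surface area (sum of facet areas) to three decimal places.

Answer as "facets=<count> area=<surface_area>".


Hull vertices (13/15): indices [0, 1, 2, 3, 4, 5, 6, 7, 8, 9, 10, 11, 13].

Facet areas (half cross-product norm):
  f1: (p11, p2, p0) → 131.8695
  f2: (p4, p13, p5) → 73.6716
  f3: (p4, p9, p5) → 126.5627
  f4: (p4, p9, p2) → 56.7999
  f5: (p4, p11, p13) → 57.2178
  f6: (p4, p11, p2) → 95.2380
  f7: (p10, p2, p0) → 44.0175
  f8: (p10, p9, p0) → 18.2345
  f9: (p10, p9, p2) → 21.6023
  f10: (p1, p13, p5) → 9.2901
  f11: (p1, p11, p13) → 42.6215
  f12: (p1, p9, p5) → 16.5903
  f13: (p6, p11, p0) → 23.3943
  f14: (p6, p1, p11) → 49.8787
  f15: (p7, p6, p0) → 16.6466
  f16: (p7, p9, p0) → 13.9329
  f17: (p7, p3, p9) → 22.8832
  f18: (p8, p7, p3) → 7.3579
  f19: (p8, p7, p6) → 64.7755
  f20: (p8, p6, p1) → 65.7601
  f21: (p8, p3, p9) → 46.2891
  f22: (p8, p1, p9) → 69.4457
Σ area = 1074.080

Check V−E+F: 13 − 33 + 22 = 2.

facets=22 area=1074.080


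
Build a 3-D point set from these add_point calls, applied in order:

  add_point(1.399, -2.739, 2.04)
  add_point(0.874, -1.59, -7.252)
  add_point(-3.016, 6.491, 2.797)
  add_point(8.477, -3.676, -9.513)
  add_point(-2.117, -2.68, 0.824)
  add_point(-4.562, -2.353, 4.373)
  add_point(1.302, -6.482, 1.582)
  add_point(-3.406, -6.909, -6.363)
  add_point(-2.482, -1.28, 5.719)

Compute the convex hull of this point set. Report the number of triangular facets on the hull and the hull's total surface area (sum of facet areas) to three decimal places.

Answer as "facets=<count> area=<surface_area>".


facets=12 area=403.426

Extreme-point indices: [0, 1, 2, 3, 5, 6, 7, 8] — 8 of 9 on the boundary.

Triangle areas on the boundary:
  f1: (p7, p2, p5) → 52.3137
  f2: (p0, p2, p3) → 65.2849
  f3: (p1, p2, p3) → 43.0743
  f4: (p1, p7, p3) → 25.6828
  f5: (p1, p7, p2) → 45.5425
  f6: (p8, p2, p5) → 11.1092
  f7: (p8, p0, p2) → 23.0191
  f8: (p6, p7, p3) → 56.4959
  f9: (p6, p0, p3) → 25.2920
  f10: (p6, p7, p5) → 35.5264
  f11: (p6, p8, p5) → 10.1936
  f12: (p6, p8, p0) → 9.8916
Σ area = 403.426

Euler characteristic 8−18+12 = 2 ✓


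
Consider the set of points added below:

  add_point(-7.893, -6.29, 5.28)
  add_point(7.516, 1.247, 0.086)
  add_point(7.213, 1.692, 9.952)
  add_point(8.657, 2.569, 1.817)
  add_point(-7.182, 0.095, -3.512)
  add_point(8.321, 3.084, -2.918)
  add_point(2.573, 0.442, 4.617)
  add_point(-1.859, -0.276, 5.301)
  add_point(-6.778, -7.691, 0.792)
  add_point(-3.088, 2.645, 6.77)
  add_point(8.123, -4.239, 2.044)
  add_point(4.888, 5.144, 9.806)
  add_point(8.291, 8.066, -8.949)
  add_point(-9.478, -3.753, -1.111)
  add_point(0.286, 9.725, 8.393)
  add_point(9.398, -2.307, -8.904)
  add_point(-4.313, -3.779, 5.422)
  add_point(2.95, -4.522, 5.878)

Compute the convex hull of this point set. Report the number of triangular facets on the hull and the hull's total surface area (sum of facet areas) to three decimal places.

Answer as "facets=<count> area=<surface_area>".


Extreme-point indices: [0, 2, 3, 4, 8, 10, 11, 12, 13, 14, 15, 17] — 12 of 18 on the boundary.

Facet areas (half cross-product norm):
  f1: (p8, p15, p13) → 50.3645
  f2: (p4, p14, p13) → 41.3655
  f3: (p4, p12, p14) → 141.6237
  f4: (p4, p15, p13) → 39.5599
  f5: (p4, p12, p15) → 89.2420
  f6: (p3, p12, p15) → 56.0428
  f7: (p3, p12, p2) → 20.3454
  f8: (p10, p8, p15) → 85.6570
  f9: (p10, p3, p15) → 37.3481
  f10: (p10, p3, p2) → 28.0582
  f11: (p0, p14, p13) → 64.2732
  f12: (p0, p8, p13) → 12.4181
  f13: (p11, p0, p14) → 58.5813
  f14: (p11, p0, p2) → 36.6506
  f15: (p11, p12, p14) → 62.9186
  f16: (p11, p12, p2) → 40.0789
  f17: (p17, p10, p8) → 33.2287
  f18: (p17, p0, p8) → 26.3552
  f19: (p17, p10, p2) → 27.3005
  f20: (p17, p0, p2) → 36.4891
Σ area = 987.901

Euler: V−E+F = 12−30+20 = 2.

facets=20 area=987.901


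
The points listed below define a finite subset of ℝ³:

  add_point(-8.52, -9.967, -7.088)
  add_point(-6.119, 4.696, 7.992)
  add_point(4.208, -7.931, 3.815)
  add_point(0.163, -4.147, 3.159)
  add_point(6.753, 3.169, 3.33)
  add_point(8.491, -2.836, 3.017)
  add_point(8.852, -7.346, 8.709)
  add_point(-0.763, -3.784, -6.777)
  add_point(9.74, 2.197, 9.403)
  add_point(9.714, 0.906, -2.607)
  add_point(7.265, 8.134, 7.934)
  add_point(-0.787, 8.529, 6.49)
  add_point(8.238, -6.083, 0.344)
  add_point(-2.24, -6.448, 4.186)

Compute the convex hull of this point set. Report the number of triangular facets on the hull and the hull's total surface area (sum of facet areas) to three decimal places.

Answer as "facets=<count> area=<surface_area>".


facets=18 area=933.739

Points on the hull: [0, 1, 2, 6, 7, 8, 9, 10, 11, 12, 13] (11 of 14).

Facet areas (half cross-product norm):
  f1: (p1, p11, p0) → 67.4324
  f2: (p6, p1, p8) → 77.3099
  f3: (p6, p9, p8) → 57.1082
  f4: (p7, p11, p0) → 80.4031
  f5: (p7, p9, p11) → 95.0494
  f6: (p10, p9, p8) → 39.5308
  f7: (p10, p9, p11) → 53.1637
  f8: (p10, p1, p8) → 45.1472
  f9: (p10, p1, p11) → 19.3855
  f10: (p13, p1, p0) → 77.7299
  f11: (p13, p6, p0) → 54.8049
  f12: (p13, p6, p1) → 72.2814
  f13: (p12, p6, p9) → 28.4358
  f14: (p12, p7, p0) → 50.3788
  f15: (p12, p7, p9) → 43.6403
  f16: (p2, p6, p0) → 6.1804
  f17: (p2, p12, p0) → 46.7441
  f18: (p2, p12, p6) → 19.0135
Σ area = 933.739

Euler: V−E+F = 11−27+18 = 2.


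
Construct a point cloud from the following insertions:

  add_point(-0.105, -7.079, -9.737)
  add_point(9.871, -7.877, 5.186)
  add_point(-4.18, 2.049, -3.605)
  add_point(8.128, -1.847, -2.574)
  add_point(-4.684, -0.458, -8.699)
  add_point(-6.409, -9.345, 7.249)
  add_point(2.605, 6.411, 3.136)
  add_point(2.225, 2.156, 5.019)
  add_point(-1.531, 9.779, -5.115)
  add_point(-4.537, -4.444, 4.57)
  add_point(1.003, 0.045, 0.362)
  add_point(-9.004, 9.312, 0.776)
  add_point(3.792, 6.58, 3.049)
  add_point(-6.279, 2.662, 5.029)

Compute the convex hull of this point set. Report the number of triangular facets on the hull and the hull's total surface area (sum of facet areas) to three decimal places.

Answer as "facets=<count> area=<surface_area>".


11 of the 14 inputs are extreme points: [0, 1, 3, 4, 5, 6, 7, 8, 11, 12, 13].

Facet areas (half cross-product norm):
  f1: (p0, p5, p1) → 132.8728
  f2: (p7, p5, p1) → 88.3629
  f3: (p4, p8, p11) → 53.6845
  f4: (p4, p8, p0) → 35.8796
  f5: (p4, p5, p11) → 125.9181
  f6: (p4, p0, p5) → 72.4107
  f7: (p3, p0, p1) → 57.2643
  f8: (p3, p8, p0) → 90.8923
  f9: (p13, p5, p11) → 24.9466
  f10: (p13, p7, p5) → 51.9550
  f11: (p12, p3, p8) → 56.4801
  f12: (p12, p8, p11) → 48.6165
  f13: (p12, p7, p1) → 27.6215
  f14: (p12, p3, p1) → 54.4967
  f15: (p12, p13, p7) → 20.9577
  f16: (p6, p13, p11) → 40.7953
  f17: (p6, p12, p11) → 3.3078
  f18: (p6, p12, p13) → 1.6483
Σ area = 988.111

Euler: V−E+F = 11−27+18 = 2.

facets=18 area=988.111


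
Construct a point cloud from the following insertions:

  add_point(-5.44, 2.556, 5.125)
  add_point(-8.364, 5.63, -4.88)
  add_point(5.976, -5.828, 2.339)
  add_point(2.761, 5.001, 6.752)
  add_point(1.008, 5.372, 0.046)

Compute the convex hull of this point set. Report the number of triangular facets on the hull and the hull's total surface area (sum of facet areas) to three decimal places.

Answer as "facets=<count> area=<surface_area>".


Points on the hull: [0, 1, 2, 3, 4] (5 of 5).

Per-facet area ½‖(b−a)×(c−a)‖:
  f1: (p0, p2, p1) → 76.8618
  f2: (p0, p3, p1) → 44.4115
  f3: (p0, p3, p2) → 52.6957
  f4: (p4, p2, p1) → 58.6053
  f5: (p4, p3, p1) → 27.1489
  f6: (p4, p3, p2) → 40.8925
Σ area = 300.616

Check V−E+F: 5 − 9 + 6 = 2.

facets=6 area=300.616


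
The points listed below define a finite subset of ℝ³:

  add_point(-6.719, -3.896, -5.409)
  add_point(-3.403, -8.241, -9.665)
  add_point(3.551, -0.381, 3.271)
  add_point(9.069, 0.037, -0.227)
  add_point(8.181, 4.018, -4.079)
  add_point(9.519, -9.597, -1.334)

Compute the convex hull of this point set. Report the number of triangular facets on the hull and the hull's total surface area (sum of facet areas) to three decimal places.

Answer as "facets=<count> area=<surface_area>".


facets=8 area=435.778

Extreme-point indices: [0, 1, 2, 3, 4, 5] — 6 of 6 on the boundary.

Area of each hull facet:
  f1: (p2, p5, p0) → 82.5542
  f2: (p2, p4, p0) → 67.6646
  f3: (p1, p5, p0) → 53.0458
  f4: (p1, p4, p0) → 58.4310
  f5: (p1, p4, p5) → 103.6147
  f6: (p3, p4, p5) → 21.0760
  f7: (p3, p2, p5) → 31.7557
  f8: (p3, p2, p4) → 17.6363
Σ area = 435.778

Check V−E+F: 6 − 12 + 8 = 2.


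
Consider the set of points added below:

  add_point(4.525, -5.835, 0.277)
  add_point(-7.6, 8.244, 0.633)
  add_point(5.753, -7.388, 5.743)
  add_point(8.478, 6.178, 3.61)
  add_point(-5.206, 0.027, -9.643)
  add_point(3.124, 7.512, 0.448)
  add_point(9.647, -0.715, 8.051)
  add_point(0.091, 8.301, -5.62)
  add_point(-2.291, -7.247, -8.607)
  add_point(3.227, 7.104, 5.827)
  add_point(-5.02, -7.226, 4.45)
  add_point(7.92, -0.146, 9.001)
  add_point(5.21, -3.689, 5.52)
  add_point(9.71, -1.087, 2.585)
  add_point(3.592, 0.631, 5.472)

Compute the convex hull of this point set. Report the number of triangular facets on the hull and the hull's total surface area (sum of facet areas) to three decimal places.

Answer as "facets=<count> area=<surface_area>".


facets=22 area=913.346

13 of the 15 inputs are extreme points: [0, 1, 2, 3, 4, 5, 6, 7, 8, 9, 10, 11, 13].

Area of each hull facet:
  f1: (p10, p4, p1) → 97.1451
  f2: (p11, p10, p2) → 42.6692
  f3: (p7, p4, p1) → 51.9993
  f4: (p0, p2, p13) → 20.7109
  f5: (p6, p2, p13) → 20.8041
  f6: (p6, p11, p2) → 8.2630
  f7: (p8, p10, p4) → 52.6502
  f8: (p8, p0, p13) → 27.6679
  f9: (p8, p10, p2) → 72.1039
  f10: (p8, p0, p2) → 18.0887
  f11: (p8, p7, p13) → 116.0343
  f12: (p8, p7, p4) → 36.7265
  f13: (p3, p6, p11) → 8.4523
  f14: (p3, p7, p13) → 46.3480
  f15: (p3, p6, p13) → 19.9453
  f16: (p9, p3, p11) → 23.6200
  f17: (p9, p10, p1) → 91.6970
  f18: (p9, p11, p10) → 70.0084
  f19: (p9, p7, p1) → 54.1362
  f20: (p5, p3, p7) → 11.7866
  f21: (p5, p9, p7) → 7.9156
  f22: (p5, p9, p3) → 14.5737
Σ area = 913.346

Euler: V−E+F = 13−33+22 = 2.


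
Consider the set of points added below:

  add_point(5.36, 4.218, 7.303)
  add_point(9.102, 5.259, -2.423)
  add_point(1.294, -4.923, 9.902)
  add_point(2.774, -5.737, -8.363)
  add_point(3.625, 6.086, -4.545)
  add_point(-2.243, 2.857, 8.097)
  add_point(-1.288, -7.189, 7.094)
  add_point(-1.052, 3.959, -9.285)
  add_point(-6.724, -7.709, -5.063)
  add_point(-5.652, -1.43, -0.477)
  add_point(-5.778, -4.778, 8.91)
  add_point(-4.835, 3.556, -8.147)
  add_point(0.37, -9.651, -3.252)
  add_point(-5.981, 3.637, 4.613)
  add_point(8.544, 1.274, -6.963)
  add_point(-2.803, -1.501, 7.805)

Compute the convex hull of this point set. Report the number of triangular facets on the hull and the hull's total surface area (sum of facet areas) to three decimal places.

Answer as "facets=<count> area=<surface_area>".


facets=24 area=925.662

Hull vertices (14/16): indices [0, 1, 2, 3, 4, 5, 6, 7, 8, 10, 11, 12, 13, 14].

Facet areas (half cross-product norm):
  f1: (p3, p12, p8) → 26.0255
  f2: (p6, p12, p8) → 40.7498
  f3: (p6, p2, p12) → 18.4362
  f4: (p0, p2, p1) → 48.0053
  f5: (p14, p3, p12) → 26.5476
  f6: (p14, p2, p1) → 53.6850
  f7: (p14, p2, p12) → 98.9035
  f8: (p10, p6, p2) → 11.9914
  f9: (p10, p13, p8) → 65.2320
  f10: (p10, p6, p8) → 36.0477
  f11: (p4, p14, p1) → 17.3684
  f12: (p4, p0, p1) → 31.0566
  f13: (p4, p0, p13) → 66.0619
  f14: (p5, p0, p13) → 15.8595
  f15: (p5, p10, p13) → 21.7343
  f16: (p5, p0, p2) → 33.0858
  f17: (p5, p10, p2) → 27.8941
  f18: (p7, p14, p3) → 42.5806
  f19: (p7, p4, p14) → 25.4848
  f20: (p11, p3, p8) → 55.1432
  f21: (p11, p7, p3) → 20.2243
  f22: (p11, p13, p8) → 73.0192
  f23: (p11, p4, p13) → 58.3045
  f24: (p11, p7, p4) → 12.2215
Σ area = 925.662

Euler: V−E+F = 14−36+24 = 2.


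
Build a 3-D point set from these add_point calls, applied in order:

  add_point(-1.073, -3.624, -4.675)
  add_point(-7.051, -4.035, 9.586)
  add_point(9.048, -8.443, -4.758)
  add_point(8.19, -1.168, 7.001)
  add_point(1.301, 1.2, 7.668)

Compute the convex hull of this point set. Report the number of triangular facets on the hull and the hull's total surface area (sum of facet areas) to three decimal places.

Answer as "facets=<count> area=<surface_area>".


Extreme-point indices: [0, 1, 2, 3, 4] — 5 of 5 on the boundary.

Facet areas (half cross-product norm):
  f1: (p0, p2, p1) → 81.4007
  f2: (p0, p4, p1) → 66.7450
  f3: (p3, p2, p1) → 108.3203
  f4: (p3, p4, p1) → 28.4658
  f5: (p3, p0, p2) → 74.3636
  f6: (p3, p0, p4) → 49.2145
Σ area = 408.510

Euler: V−E+F = 5−9+6 = 2.

facets=6 area=408.510


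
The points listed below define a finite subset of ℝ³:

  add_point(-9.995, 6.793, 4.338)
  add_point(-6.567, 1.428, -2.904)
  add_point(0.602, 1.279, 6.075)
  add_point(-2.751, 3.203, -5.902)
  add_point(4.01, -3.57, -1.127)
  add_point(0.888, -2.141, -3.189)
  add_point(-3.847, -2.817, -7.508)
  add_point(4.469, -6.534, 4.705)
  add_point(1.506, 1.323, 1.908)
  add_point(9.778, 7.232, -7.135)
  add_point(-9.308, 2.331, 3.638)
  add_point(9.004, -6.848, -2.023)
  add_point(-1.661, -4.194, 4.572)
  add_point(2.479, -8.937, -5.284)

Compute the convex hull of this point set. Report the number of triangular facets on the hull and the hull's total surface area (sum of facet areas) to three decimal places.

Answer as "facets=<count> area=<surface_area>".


facets=18 area=791.987

Hull vertices (11/14): indices [0, 1, 2, 3, 6, 7, 9, 10, 11, 12, 13].

Triangle areas on the boundary:
  f1: (p2, p9, p0) → 101.4175
  f2: (p11, p13, p9) → 56.2054
  f3: (p6, p13, p9) → 75.8012
  f4: (p12, p2, p0) → 36.8353
  f5: (p3, p9, p0) → 73.8842
  f6: (p3, p6, p9) → 37.7371
  f7: (p10, p12, p0) → 15.7374
  f8: (p10, p6, p13) → 57.3993
  f9: (p10, p12, p13) → 52.6526
  f10: (p7, p12, p2) → 20.0398
  f11: (p7, p2, p9) → 75.5907
  f12: (p7, p11, p9) → 58.5489
  f13: (p7, p11, p13) → 30.6062
  f14: (p7, p12, p13) → 34.1114
  f15: (p1, p3, p0) → 21.4713
  f16: (p1, p3, p6) → 15.5524
  f17: (p1, p10, p0) → 15.4677
  f18: (p1, p10, p6) → 12.9289
Σ area = 791.987

Check V−E+F: 11 − 27 + 18 = 2.


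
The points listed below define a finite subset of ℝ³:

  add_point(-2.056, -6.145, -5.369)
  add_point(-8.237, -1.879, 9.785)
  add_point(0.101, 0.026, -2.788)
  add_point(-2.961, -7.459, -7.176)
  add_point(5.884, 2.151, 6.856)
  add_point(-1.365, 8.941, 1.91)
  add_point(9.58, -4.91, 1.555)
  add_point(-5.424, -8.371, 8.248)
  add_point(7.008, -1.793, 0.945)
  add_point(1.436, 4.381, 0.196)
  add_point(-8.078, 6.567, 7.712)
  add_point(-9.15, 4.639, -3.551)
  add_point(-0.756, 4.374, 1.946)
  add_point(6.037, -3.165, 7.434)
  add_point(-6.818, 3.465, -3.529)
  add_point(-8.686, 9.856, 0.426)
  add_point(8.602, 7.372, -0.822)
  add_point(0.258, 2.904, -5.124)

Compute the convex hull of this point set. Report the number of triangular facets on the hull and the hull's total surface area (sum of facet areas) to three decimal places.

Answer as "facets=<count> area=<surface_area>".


facets=20 area=1025.677

12 of the 18 inputs are extreme points: [1, 3, 4, 5, 6, 7, 10, 11, 13, 15, 16, 17].

Area of each hull facet:
  f1: (p3, p7, p11) → 105.8393
  f2: (p3, p7, p6) → 110.0678
  f3: (p17, p3, p11) → 53.3424
  f4: (p13, p7, p6) → 40.8145
  f5: (p1, p13, p7) → 45.6650
  f6: (p1, p7, p11) → 52.4386
  f7: (p16, p3, p6) → 97.1941
  f8: (p16, p17, p3) → 40.1910
  f9: (p4, p1, p10) → 61.5837
  f10: (p4, p1, p13) → 38.6572
  f11: (p4, p13, p6) → 18.6698
  f12: (p4, p16, p6) → 45.7784
  f13: (p15, p1, p11) → 47.9236
  f14: (p15, p1, p10) → 27.5322
  f15: (p15, p17, p11) → 31.4064
  f16: (p15, p16, p17) → 64.8321
  f17: (p5, p15, p10) → 28.7502
  f18: (p5, p15, p16) → 17.6025
  f19: (p5, p4, p10) → 50.9206
  f20: (p5, p4, p16) → 46.4681
Σ area = 1025.677

Euler: V−E+F = 12−30+20 = 2.


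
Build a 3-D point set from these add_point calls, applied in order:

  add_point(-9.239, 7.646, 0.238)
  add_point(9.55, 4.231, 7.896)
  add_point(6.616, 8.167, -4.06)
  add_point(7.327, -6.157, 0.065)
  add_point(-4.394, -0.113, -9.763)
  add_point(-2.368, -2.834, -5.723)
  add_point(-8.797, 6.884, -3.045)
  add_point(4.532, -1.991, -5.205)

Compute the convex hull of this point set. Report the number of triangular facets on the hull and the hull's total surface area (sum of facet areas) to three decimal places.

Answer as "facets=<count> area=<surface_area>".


8 of the 8 inputs are extreme points: [0, 1, 2, 3, 4, 5, 6, 7].

Triangle areas on the boundary:
  f1: (p3, p1, p0) → 131.6664
  f2: (p2, p1, p0) → 106.1550
  f3: (p2, p3, p1) → 79.9743
  f4: (p5, p3, p0) → 74.4949
  f5: (p5, p4, p0) → 35.4348
  f6: (p5, p4, p3) → 16.9149
  f7: (p6, p2, p0) → 25.9407
  f8: (p6, p4, p0) → 10.6147
  f9: (p6, p4, p2) → 75.7363
  f10: (p7, p2, p3) → 34.7643
  f11: (p7, p4, p3) → 23.8701
  f12: (p7, p4, p2) → 53.1369
Σ area = 668.703

Check V−E+F: 8 − 18 + 12 = 2.

facets=12 area=668.703


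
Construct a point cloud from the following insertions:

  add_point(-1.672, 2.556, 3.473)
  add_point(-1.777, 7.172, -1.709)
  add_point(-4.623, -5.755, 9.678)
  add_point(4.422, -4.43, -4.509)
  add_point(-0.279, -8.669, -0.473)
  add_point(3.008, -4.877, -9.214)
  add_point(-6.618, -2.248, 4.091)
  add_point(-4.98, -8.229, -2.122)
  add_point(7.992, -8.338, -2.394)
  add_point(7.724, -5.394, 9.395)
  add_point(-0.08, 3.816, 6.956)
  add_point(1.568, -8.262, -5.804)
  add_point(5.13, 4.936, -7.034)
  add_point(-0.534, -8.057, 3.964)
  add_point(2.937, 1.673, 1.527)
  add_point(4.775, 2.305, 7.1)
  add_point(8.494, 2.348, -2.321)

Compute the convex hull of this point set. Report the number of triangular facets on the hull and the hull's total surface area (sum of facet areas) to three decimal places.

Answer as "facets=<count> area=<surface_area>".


facets=24 area=862.748

14 of the 17 inputs are extreme points: [1, 2, 4, 5, 6, 7, 8, 9, 10, 11, 12, 13, 15, 16].

Area of each hull facet:
  f1: (p7, p1, p6) → 52.6370
  f2: (p7, p1, p5) → 79.8738
  f3: (p8, p9, p16) → 62.9886
  f4: (p12, p1, p5) → 45.2745
  f5: (p12, p8, p16) → 31.4139
  f6: (p12, p8, p5) → 46.6986
  f7: (p15, p9, p16) → 42.9904
  f8: (p15, p12, p16) → 27.8508
  f9: (p15, p12, p1) → 53.8636
  f10: (p2, p7, p6) → 29.7914
  f11: (p11, p7, p5) → 15.3416
  f12: (p11, p8, p5) → 18.1938
  f13: (p11, p7, p4) → 14.1441
  f14: (p11, p8, p4) → 20.3250
  f15: (p10, p15, p1) → 22.8952
  f16: (p10, p1, p6) → 43.5457
  f17: (p10, p2, p6) → 32.0384
  f18: (p10, p15, p9) → 17.3518
  f19: (p10, p2, p9) → 60.4725
  f20: (p13, p7, p4) → 10.8305
  f21: (p13, p2, p7) → 26.5445
  f22: (p13, p2, p9) → 37.8047
  f23: (p13, p8, p4) → 18.3340
  f24: (p13, p8, p9) → 51.5432
Σ area = 862.748

Euler: V−E+F = 14−36+24 = 2.


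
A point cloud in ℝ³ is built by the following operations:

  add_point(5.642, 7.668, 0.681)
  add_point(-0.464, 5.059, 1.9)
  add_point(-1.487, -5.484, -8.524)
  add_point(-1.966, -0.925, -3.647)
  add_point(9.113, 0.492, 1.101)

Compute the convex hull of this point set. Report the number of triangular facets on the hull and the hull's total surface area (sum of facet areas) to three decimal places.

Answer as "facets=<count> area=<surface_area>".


Extreme-point indices: [0, 1, 2, 3, 4] — 5 of 5 on the boundary.

Per-facet area ½‖(b−a)×(c−a)‖:
  f1: (p2, p4, p3) → 38.7549
  f2: (p2, p0, p3) → 29.7161
  f3: (p2, p0, p4) → 61.9150
  f4: (p1, p4, p3) → 43.2754
  f5: (p1, p0, p3) → 26.5159
  f6: (p1, p0, p4) → 26.9269
Σ area = 227.104

Euler: V−E+F = 5−9+6 = 2.

facets=6 area=227.104
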